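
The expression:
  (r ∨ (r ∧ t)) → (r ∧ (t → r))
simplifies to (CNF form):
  True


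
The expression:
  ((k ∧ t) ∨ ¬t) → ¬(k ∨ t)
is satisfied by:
  {k: False}


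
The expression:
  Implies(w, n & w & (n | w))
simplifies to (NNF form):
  n | ~w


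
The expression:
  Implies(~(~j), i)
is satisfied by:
  {i: True, j: False}
  {j: False, i: False}
  {j: True, i: True}


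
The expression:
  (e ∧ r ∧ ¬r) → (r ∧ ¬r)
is always true.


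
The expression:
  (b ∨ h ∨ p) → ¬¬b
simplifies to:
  b ∨ (¬h ∧ ¬p)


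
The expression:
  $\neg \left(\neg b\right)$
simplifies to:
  $b$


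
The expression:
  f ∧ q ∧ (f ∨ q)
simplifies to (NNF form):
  f ∧ q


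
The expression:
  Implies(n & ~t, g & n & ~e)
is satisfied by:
  {t: True, g: True, e: False, n: False}
  {t: True, g: False, e: False, n: False}
  {t: True, e: True, g: True, n: False}
  {t: True, e: True, g: False, n: False}
  {g: True, t: False, e: False, n: False}
  {g: False, t: False, e: False, n: False}
  {e: True, g: True, t: False, n: False}
  {e: True, g: False, t: False, n: False}
  {n: True, t: True, g: True, e: False}
  {n: True, t: True, g: False, e: False}
  {n: True, t: True, e: True, g: True}
  {n: True, t: True, e: True, g: False}
  {n: True, g: True, e: False, t: False}


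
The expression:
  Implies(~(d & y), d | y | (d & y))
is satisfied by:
  {y: True, d: True}
  {y: True, d: False}
  {d: True, y: False}


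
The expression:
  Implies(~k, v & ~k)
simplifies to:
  k | v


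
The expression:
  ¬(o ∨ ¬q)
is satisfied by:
  {q: True, o: False}


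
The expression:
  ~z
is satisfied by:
  {z: False}


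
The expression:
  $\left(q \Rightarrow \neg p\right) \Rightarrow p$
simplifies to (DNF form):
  $p$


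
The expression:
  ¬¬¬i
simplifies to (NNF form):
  ¬i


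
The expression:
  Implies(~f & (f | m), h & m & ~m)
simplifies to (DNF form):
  f | ~m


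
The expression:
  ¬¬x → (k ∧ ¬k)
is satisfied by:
  {x: False}


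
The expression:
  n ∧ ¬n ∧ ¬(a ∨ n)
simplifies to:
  False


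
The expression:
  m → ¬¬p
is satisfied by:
  {p: True, m: False}
  {m: False, p: False}
  {m: True, p: True}


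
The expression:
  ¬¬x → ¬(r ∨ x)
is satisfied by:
  {x: False}


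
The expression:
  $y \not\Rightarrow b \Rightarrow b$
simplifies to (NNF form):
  $b \vee \neg y$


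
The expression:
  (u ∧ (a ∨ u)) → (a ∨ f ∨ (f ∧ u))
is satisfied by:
  {a: True, f: True, u: False}
  {a: True, f: False, u: False}
  {f: True, a: False, u: False}
  {a: False, f: False, u: False}
  {a: True, u: True, f: True}
  {a: True, u: True, f: False}
  {u: True, f: True, a: False}


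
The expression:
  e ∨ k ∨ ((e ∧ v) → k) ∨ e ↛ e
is always true.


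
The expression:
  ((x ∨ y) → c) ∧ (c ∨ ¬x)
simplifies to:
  c ∨ (¬x ∧ ¬y)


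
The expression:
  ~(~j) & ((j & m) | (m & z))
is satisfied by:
  {m: True, j: True}


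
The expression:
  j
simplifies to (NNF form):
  j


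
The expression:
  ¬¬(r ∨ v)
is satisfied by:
  {r: True, v: True}
  {r: True, v: False}
  {v: True, r: False}


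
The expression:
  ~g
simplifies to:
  ~g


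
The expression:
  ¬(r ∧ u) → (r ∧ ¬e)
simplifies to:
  r ∧ (u ∨ ¬e)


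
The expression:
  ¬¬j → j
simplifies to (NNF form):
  True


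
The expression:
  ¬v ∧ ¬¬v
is never true.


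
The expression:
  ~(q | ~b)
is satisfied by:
  {b: True, q: False}


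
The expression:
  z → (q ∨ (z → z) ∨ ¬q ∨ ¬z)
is always true.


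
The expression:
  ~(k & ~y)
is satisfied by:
  {y: True, k: False}
  {k: False, y: False}
  {k: True, y: True}


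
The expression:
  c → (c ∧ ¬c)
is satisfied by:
  {c: False}


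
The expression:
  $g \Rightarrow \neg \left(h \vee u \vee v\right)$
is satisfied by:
  {v: False, u: False, g: False, h: False}
  {h: True, v: False, u: False, g: False}
  {u: True, h: False, v: False, g: False}
  {h: True, u: True, v: False, g: False}
  {v: True, h: False, u: False, g: False}
  {h: True, v: True, u: False, g: False}
  {u: True, v: True, h: False, g: False}
  {h: True, u: True, v: True, g: False}
  {g: True, h: False, v: False, u: False}


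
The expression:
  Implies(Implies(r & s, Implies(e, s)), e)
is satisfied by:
  {e: True}


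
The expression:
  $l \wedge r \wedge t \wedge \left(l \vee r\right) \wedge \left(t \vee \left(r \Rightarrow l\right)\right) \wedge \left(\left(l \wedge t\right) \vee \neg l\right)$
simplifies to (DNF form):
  $l \wedge r \wedge t$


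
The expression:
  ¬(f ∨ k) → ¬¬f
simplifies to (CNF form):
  f ∨ k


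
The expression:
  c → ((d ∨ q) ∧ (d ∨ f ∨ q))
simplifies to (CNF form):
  d ∨ q ∨ ¬c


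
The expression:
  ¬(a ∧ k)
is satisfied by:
  {k: False, a: False}
  {a: True, k: False}
  {k: True, a: False}


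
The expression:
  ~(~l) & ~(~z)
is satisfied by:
  {z: True, l: True}


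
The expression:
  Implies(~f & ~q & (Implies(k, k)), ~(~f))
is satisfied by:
  {q: True, f: True}
  {q: True, f: False}
  {f: True, q: False}


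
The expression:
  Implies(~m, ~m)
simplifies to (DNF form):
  True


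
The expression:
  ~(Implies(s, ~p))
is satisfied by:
  {p: True, s: True}


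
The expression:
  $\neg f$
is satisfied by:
  {f: False}


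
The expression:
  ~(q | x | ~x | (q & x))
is never true.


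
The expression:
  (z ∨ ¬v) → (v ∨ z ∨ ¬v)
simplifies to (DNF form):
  True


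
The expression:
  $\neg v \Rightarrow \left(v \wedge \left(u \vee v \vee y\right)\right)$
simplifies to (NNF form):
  $v$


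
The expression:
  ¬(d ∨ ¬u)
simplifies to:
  u ∧ ¬d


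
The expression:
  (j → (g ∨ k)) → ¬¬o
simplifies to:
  o ∨ (j ∧ ¬g ∧ ¬k)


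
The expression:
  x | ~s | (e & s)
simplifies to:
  e | x | ~s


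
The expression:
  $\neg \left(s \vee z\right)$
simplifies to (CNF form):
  $\neg s \wedge \neg z$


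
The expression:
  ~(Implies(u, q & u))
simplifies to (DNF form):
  u & ~q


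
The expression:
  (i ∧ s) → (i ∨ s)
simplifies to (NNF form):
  True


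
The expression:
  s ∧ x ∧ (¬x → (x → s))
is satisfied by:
  {s: True, x: True}


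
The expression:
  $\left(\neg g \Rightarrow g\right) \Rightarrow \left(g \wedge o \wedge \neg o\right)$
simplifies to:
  $\neg g$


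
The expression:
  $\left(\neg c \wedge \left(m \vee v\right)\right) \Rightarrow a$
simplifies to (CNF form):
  $\left(a \vee c \vee \neg m\right) \wedge \left(a \vee c \vee \neg v\right)$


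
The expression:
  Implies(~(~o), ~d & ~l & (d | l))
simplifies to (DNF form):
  ~o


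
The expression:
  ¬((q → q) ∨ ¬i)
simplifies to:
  False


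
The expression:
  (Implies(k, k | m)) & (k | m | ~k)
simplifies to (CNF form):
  True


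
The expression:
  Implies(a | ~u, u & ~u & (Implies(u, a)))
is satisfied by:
  {u: True, a: False}


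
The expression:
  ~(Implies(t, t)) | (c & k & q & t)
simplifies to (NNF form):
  c & k & q & t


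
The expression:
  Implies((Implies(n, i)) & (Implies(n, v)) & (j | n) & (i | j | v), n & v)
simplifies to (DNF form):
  n | ~j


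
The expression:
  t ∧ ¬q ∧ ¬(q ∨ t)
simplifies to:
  False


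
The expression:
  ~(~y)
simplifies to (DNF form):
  y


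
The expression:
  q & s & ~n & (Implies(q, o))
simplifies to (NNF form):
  o & q & s & ~n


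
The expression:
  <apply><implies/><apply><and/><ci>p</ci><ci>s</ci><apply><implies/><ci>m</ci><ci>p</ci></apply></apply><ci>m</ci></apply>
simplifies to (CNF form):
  <apply><or/><ci>m</ci><apply><not/><ci>p</ci></apply><apply><not/><ci>s</ci></apply></apply>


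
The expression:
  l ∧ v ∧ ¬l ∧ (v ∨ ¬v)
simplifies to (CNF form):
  False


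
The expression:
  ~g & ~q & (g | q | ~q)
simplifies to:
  ~g & ~q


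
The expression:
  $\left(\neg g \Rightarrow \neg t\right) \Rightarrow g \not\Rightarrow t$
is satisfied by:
  {g: True, t: False}
  {t: True, g: False}


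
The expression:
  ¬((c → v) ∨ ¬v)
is never true.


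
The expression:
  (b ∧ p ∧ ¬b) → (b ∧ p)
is always true.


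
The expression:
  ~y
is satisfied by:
  {y: False}


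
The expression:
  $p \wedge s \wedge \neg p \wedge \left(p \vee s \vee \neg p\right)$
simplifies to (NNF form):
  $\text{False}$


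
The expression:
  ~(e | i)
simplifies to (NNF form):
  ~e & ~i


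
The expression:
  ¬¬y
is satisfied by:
  {y: True}


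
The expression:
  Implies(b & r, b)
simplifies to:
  True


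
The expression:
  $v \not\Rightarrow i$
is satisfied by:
  {v: True, i: False}


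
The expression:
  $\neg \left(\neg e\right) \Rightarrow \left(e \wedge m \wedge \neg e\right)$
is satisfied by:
  {e: False}


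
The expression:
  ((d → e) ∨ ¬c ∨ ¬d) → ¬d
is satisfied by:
  {c: True, e: False, d: False}
  {e: False, d: False, c: False}
  {c: True, e: True, d: False}
  {e: True, c: False, d: False}
  {d: True, c: True, e: False}


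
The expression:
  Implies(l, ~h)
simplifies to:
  ~h | ~l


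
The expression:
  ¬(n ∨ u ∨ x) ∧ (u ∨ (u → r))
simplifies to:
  ¬n ∧ ¬u ∧ ¬x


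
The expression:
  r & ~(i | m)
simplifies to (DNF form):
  r & ~i & ~m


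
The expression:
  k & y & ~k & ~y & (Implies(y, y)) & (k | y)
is never true.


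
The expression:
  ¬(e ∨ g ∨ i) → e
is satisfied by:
  {i: True, e: True, g: True}
  {i: True, e: True, g: False}
  {i: True, g: True, e: False}
  {i: True, g: False, e: False}
  {e: True, g: True, i: False}
  {e: True, g: False, i: False}
  {g: True, e: False, i: False}


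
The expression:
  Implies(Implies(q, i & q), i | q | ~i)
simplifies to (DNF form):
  True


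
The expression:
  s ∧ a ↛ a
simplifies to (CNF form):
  False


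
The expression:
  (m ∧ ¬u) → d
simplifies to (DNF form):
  d ∨ u ∨ ¬m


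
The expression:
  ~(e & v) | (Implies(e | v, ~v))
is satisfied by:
  {v: False, e: False}
  {e: True, v: False}
  {v: True, e: False}


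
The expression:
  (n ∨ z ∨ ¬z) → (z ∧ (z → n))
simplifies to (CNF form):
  n ∧ z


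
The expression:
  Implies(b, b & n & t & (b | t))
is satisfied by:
  {t: True, n: True, b: False}
  {t: True, n: False, b: False}
  {n: True, t: False, b: False}
  {t: False, n: False, b: False}
  {b: True, t: True, n: True}


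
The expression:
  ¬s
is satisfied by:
  {s: False}


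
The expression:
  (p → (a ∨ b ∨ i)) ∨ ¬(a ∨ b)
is always true.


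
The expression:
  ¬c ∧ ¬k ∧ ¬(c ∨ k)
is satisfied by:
  {k: False, c: False}


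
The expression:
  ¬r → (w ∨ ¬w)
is always true.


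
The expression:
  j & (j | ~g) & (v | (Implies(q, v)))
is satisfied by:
  {j: True, v: True, q: False}
  {j: True, v: False, q: False}
  {j: True, q: True, v: True}


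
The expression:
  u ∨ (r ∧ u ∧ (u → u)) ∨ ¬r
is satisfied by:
  {u: True, r: False}
  {r: False, u: False}
  {r: True, u: True}


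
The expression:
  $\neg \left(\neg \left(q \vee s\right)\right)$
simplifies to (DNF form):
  $q \vee s$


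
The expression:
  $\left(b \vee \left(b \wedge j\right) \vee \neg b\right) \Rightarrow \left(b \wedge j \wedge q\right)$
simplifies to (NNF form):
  $b \wedge j \wedge q$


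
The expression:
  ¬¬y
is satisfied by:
  {y: True}


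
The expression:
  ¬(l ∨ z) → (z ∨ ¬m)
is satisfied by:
  {z: True, l: True, m: False}
  {z: True, m: False, l: False}
  {l: True, m: False, z: False}
  {l: False, m: False, z: False}
  {z: True, l: True, m: True}
  {z: True, m: True, l: False}
  {l: True, m: True, z: False}


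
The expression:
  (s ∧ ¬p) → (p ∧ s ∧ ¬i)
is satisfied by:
  {p: True, s: False}
  {s: False, p: False}
  {s: True, p: True}


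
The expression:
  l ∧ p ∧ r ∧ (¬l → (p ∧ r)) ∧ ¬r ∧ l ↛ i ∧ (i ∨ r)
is never true.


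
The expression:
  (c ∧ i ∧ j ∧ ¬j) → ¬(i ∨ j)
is always true.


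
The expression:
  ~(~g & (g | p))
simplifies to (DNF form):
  g | ~p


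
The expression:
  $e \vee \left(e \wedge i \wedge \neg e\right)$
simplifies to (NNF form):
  $e$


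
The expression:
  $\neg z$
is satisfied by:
  {z: False}


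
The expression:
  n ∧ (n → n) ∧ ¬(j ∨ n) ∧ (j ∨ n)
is never true.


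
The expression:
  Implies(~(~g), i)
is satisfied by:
  {i: True, g: False}
  {g: False, i: False}
  {g: True, i: True}


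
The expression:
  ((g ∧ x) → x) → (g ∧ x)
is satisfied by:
  {x: True, g: True}


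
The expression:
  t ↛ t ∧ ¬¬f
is never true.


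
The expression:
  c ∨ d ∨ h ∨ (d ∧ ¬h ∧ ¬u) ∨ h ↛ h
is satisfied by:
  {d: True, c: True, h: True}
  {d: True, c: True, h: False}
  {d: True, h: True, c: False}
  {d: True, h: False, c: False}
  {c: True, h: True, d: False}
  {c: True, h: False, d: False}
  {h: True, c: False, d: False}


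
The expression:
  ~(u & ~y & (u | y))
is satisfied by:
  {y: True, u: False}
  {u: False, y: False}
  {u: True, y: True}


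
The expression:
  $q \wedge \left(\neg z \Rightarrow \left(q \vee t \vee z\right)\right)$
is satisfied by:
  {q: True}


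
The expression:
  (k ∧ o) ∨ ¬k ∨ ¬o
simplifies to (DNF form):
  True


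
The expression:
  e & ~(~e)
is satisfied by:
  {e: True}


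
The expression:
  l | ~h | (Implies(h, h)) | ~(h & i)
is always true.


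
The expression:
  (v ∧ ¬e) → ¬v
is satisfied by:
  {e: True, v: False}
  {v: False, e: False}
  {v: True, e: True}


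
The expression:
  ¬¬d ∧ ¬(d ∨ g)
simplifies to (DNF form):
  False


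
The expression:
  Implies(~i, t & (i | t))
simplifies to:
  i | t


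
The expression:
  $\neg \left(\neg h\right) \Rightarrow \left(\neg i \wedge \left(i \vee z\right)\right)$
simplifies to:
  $\left(z \wedge \neg i\right) \vee \neg h$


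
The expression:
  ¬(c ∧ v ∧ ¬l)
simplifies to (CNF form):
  l ∨ ¬c ∨ ¬v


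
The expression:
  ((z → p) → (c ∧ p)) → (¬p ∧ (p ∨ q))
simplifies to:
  (p ∧ ¬c) ∨ (q ∧ ¬p) ∨ (¬p ∧ ¬z)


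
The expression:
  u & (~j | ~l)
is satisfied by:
  {u: True, l: False, j: False}
  {u: True, j: True, l: False}
  {u: True, l: True, j: False}


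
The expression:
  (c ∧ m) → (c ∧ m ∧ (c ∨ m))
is always true.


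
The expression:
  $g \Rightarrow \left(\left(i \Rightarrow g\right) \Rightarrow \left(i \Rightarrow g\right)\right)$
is always true.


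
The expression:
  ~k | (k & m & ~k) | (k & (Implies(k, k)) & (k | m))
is always true.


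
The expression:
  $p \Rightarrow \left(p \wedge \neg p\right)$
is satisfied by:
  {p: False}


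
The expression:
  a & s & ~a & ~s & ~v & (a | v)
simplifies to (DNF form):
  False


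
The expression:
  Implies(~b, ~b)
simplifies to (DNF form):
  True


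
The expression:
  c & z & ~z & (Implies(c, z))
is never true.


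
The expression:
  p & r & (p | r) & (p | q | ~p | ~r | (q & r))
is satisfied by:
  {r: True, p: True}


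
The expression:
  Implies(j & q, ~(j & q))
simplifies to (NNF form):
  ~j | ~q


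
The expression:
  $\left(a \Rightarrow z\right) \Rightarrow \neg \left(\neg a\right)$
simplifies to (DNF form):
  $a$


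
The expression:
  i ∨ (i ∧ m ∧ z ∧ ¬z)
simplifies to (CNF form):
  i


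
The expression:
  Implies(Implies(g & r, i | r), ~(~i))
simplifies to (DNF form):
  i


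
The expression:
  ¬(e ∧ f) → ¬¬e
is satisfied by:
  {e: True}


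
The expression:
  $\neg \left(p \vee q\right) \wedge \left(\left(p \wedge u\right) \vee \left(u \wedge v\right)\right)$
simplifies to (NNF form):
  $u \wedge v \wedge \neg p \wedge \neg q$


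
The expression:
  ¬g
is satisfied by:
  {g: False}


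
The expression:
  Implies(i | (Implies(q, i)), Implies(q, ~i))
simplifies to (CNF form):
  ~i | ~q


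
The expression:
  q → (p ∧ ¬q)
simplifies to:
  ¬q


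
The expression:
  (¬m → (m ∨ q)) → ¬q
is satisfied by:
  {q: False}


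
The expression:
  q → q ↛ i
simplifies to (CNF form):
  ¬i ∨ ¬q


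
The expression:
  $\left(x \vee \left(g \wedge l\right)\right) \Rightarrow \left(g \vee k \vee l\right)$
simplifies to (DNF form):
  $g \vee k \vee l \vee \neg x$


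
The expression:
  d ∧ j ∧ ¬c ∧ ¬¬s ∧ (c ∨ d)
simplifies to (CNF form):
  d ∧ j ∧ s ∧ ¬c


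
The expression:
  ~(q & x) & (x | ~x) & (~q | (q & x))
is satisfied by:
  {q: False}


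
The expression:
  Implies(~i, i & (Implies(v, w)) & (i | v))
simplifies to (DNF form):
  i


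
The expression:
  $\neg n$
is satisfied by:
  {n: False}


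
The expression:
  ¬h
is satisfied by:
  {h: False}


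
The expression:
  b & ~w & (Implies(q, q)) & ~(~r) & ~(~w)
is never true.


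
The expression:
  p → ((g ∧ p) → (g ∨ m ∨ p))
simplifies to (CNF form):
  True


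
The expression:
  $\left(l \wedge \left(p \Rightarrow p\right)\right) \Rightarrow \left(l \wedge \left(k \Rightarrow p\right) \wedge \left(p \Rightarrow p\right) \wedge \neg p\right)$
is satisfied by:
  {k: False, l: False, p: False}
  {p: True, k: False, l: False}
  {k: True, p: False, l: False}
  {p: True, k: True, l: False}
  {l: True, p: False, k: False}


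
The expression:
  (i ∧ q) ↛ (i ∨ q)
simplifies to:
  False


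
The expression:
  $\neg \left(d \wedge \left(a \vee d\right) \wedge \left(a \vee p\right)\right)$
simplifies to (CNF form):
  $\left(\neg a \vee \neg d\right) \wedge \left(\neg d \vee \neg p\right)$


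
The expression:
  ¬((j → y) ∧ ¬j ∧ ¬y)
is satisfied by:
  {y: True, j: True}
  {y: True, j: False}
  {j: True, y: False}


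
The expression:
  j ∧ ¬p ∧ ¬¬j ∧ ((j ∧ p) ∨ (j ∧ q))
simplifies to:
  j ∧ q ∧ ¬p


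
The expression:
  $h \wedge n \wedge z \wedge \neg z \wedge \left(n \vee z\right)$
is never true.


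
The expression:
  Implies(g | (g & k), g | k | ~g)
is always true.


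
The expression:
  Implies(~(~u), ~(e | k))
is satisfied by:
  {e: False, u: False, k: False}
  {k: True, e: False, u: False}
  {e: True, k: False, u: False}
  {k: True, e: True, u: False}
  {u: True, k: False, e: False}


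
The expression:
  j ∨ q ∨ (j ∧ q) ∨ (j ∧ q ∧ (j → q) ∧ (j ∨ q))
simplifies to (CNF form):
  j ∨ q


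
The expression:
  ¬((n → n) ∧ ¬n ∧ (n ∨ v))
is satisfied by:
  {n: True, v: False}
  {v: False, n: False}
  {v: True, n: True}


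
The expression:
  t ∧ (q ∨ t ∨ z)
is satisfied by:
  {t: True}


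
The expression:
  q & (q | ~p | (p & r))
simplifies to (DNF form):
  q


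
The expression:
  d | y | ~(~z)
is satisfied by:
  {y: True, d: True, z: True}
  {y: True, d: True, z: False}
  {y: True, z: True, d: False}
  {y: True, z: False, d: False}
  {d: True, z: True, y: False}
  {d: True, z: False, y: False}
  {z: True, d: False, y: False}


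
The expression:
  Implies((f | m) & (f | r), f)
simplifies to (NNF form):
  f | ~m | ~r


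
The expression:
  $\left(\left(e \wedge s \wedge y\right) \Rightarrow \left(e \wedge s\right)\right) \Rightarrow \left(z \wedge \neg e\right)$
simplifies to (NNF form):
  $z \wedge \neg e$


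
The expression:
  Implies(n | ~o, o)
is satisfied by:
  {o: True}


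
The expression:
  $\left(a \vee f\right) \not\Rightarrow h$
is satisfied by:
  {a: True, f: True, h: False}
  {a: True, f: False, h: False}
  {f: True, a: False, h: False}


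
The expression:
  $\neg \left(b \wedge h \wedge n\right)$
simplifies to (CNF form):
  $\neg b \vee \neg h \vee \neg n$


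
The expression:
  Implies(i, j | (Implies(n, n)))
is always true.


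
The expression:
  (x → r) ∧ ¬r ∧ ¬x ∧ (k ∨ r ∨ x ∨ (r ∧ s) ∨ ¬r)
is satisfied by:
  {x: False, r: False}


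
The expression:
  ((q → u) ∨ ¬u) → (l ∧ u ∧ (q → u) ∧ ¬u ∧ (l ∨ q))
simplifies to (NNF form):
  False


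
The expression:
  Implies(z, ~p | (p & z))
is always true.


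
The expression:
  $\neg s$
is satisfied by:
  {s: False}


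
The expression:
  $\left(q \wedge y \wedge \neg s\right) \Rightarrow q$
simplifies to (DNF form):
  $\text{True}$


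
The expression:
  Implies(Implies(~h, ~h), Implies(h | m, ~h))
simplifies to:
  ~h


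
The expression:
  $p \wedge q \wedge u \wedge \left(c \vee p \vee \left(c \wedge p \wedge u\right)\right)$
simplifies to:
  $p \wedge q \wedge u$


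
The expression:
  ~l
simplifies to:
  ~l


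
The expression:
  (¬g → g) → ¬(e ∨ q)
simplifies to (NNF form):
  (¬e ∧ ¬q) ∨ ¬g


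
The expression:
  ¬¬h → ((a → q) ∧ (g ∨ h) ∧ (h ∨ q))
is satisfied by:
  {q: True, h: False, a: False}
  {h: False, a: False, q: False}
  {a: True, q: True, h: False}
  {a: True, h: False, q: False}
  {q: True, h: True, a: False}
  {h: True, q: False, a: False}
  {a: True, h: True, q: True}


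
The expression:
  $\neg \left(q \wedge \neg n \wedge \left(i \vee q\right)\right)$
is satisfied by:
  {n: True, q: False}
  {q: False, n: False}
  {q: True, n: True}


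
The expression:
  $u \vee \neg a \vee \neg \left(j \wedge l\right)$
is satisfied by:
  {u: True, l: False, a: False, j: False}
  {j: False, l: False, u: False, a: False}
  {j: True, u: True, l: False, a: False}
  {j: True, l: False, u: False, a: False}
  {a: True, u: True, j: False, l: False}
  {a: True, j: False, l: False, u: False}
  {a: True, j: True, u: True, l: False}
  {a: True, j: True, l: False, u: False}
  {u: True, l: True, a: False, j: False}
  {l: True, a: False, u: False, j: False}
  {j: True, l: True, u: True, a: False}
  {j: True, l: True, a: False, u: False}
  {u: True, l: True, a: True, j: False}
  {l: True, a: True, j: False, u: False}
  {j: True, l: True, a: True, u: True}


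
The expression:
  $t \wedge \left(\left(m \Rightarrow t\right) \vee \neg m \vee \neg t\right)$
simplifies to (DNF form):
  $t$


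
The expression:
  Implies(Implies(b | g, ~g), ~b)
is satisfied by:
  {g: True, b: False}
  {b: False, g: False}
  {b: True, g: True}


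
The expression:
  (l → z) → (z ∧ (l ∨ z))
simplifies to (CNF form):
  l ∨ z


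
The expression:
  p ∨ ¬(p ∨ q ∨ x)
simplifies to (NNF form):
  p ∨ (¬q ∧ ¬x)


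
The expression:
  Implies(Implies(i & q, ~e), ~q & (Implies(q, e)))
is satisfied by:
  {e: True, i: True, q: False}
  {e: True, i: False, q: False}
  {i: True, e: False, q: False}
  {e: False, i: False, q: False}
  {q: True, e: True, i: True}


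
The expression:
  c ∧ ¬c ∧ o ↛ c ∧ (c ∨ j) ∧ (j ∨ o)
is never true.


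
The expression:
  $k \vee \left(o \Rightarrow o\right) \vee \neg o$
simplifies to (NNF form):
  $\text{True}$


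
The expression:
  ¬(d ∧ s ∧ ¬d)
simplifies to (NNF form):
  True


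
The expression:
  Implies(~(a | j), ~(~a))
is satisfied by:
  {a: True, j: True}
  {a: True, j: False}
  {j: True, a: False}


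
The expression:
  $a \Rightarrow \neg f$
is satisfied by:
  {a: False, f: False}
  {f: True, a: False}
  {a: True, f: False}


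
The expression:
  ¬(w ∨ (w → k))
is never true.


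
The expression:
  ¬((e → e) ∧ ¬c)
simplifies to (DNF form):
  c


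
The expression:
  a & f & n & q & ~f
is never true.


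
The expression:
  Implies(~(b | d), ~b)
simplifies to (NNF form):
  True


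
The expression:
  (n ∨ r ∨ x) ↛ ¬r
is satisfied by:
  {r: True}


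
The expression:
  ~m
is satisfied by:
  {m: False}


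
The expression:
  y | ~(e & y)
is always true.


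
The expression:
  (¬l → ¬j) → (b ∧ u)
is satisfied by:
  {u: True, j: True, b: True, l: False}
  {u: True, j: True, b: False, l: False}
  {u: True, b: True, l: False, j: False}
  {j: True, b: True, l: False, u: False}
  {j: True, b: False, l: False, u: False}
  {u: True, l: True, b: True, j: True}
  {u: True, l: True, b: True, j: False}


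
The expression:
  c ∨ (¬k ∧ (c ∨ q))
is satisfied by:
  {c: True, q: True, k: False}
  {c: True, q: False, k: False}
  {c: True, k: True, q: True}
  {c: True, k: True, q: False}
  {q: True, k: False, c: False}


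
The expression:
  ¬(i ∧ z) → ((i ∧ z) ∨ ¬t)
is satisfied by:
  {i: True, z: True, t: False}
  {i: True, z: False, t: False}
  {z: True, i: False, t: False}
  {i: False, z: False, t: False}
  {i: True, t: True, z: True}


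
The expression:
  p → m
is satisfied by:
  {m: True, p: False}
  {p: False, m: False}
  {p: True, m: True}


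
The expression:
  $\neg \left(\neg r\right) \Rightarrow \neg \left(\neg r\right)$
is always true.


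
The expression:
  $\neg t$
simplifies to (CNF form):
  $\neg t$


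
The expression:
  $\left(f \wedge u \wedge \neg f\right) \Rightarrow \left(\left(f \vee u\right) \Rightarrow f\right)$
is always true.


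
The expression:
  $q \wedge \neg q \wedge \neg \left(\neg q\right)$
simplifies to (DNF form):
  $\text{False}$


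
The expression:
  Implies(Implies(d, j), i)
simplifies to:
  i | (d & ~j)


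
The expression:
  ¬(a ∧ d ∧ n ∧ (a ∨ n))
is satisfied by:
  {d: False, n: False, a: False}
  {a: True, d: False, n: False}
  {n: True, d: False, a: False}
  {a: True, n: True, d: False}
  {d: True, a: False, n: False}
  {a: True, d: True, n: False}
  {n: True, d: True, a: False}


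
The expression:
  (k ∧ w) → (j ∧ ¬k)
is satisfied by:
  {w: False, k: False}
  {k: True, w: False}
  {w: True, k: False}


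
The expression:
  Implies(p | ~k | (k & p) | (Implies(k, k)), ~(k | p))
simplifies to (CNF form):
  ~k & ~p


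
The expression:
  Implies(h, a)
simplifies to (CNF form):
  a | ~h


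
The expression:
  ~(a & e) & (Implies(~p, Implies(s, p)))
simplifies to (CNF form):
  (p | ~s) & (~a | ~e) & (p | ~a | ~e) & (p | ~a | ~s) & (p | ~e | ~s) & (~a | ~e | ~s) & (p | ~a | ~e | ~s)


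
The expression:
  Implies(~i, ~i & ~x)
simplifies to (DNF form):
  i | ~x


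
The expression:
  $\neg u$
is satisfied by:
  {u: False}


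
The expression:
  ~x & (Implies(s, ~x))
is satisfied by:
  {x: False}


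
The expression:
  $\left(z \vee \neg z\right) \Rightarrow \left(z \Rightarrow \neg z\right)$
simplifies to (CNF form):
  $\neg z$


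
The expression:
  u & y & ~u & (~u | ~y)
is never true.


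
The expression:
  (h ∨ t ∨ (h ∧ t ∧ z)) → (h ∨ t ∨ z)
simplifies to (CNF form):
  True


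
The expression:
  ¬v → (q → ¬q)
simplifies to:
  v ∨ ¬q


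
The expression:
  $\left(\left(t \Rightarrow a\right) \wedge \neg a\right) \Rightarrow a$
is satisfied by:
  {a: True, t: True}
  {a: True, t: False}
  {t: True, a: False}


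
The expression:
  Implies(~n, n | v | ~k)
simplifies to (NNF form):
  n | v | ~k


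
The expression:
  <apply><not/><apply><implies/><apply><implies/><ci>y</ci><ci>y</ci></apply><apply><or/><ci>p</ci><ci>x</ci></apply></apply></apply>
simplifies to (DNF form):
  <apply><and/><apply><not/><ci>p</ci></apply><apply><not/><ci>x</ci></apply></apply>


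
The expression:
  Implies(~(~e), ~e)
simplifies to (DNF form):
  ~e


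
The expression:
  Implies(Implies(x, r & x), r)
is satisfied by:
  {r: True, x: True}
  {r: True, x: False}
  {x: True, r: False}


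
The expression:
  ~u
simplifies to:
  ~u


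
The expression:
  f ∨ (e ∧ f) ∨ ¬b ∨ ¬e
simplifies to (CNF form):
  f ∨ ¬b ∨ ¬e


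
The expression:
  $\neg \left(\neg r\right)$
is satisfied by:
  {r: True}


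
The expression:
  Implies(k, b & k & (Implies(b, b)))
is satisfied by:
  {b: True, k: False}
  {k: False, b: False}
  {k: True, b: True}


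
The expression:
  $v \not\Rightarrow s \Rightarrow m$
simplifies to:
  $m \vee s \vee \neg v$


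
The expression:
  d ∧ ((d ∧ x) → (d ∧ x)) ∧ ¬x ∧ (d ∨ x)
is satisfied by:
  {d: True, x: False}


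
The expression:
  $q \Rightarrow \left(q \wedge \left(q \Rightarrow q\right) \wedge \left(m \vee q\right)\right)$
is always true.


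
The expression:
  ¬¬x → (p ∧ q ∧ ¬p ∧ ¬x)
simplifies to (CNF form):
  ¬x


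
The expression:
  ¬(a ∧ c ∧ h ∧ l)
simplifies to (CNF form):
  ¬a ∨ ¬c ∨ ¬h ∨ ¬l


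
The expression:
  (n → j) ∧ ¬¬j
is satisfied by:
  {j: True}


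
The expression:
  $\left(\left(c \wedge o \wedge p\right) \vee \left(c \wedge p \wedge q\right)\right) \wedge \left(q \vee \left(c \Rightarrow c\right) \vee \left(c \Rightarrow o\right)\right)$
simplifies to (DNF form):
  $\left(c \wedge o \wedge p\right) \vee \left(c \wedge p \wedge q\right)$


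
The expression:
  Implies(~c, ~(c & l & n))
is always true.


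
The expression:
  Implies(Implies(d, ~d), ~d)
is always true.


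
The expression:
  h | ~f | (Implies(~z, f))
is always true.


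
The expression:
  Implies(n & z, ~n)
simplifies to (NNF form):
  ~n | ~z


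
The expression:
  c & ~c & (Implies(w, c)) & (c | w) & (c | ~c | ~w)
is never true.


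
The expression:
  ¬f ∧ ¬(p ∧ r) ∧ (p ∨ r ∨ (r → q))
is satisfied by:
  {p: False, f: False, r: False}
  {r: True, p: False, f: False}
  {p: True, r: False, f: False}


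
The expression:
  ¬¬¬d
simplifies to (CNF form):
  ¬d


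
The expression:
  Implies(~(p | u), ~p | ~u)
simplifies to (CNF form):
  True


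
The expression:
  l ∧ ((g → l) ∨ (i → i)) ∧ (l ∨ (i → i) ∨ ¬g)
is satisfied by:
  {l: True}


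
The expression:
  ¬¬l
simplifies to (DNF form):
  l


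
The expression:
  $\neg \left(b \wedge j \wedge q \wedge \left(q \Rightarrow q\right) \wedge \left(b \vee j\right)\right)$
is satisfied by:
  {q: False, b: False, j: False}
  {j: True, q: False, b: False}
  {b: True, q: False, j: False}
  {j: True, b: True, q: False}
  {q: True, j: False, b: False}
  {j: True, q: True, b: False}
  {b: True, q: True, j: False}


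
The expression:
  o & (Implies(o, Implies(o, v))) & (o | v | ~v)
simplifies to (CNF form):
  o & v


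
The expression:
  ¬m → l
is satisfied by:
  {m: True, l: True}
  {m: True, l: False}
  {l: True, m: False}


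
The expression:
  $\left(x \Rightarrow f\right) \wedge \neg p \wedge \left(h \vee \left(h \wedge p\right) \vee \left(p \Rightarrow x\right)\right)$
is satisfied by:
  {f: True, p: False, x: False}
  {p: False, x: False, f: False}
  {x: True, f: True, p: False}


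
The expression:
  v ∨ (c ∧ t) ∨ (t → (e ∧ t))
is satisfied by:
  {v: True, c: True, e: True, t: False}
  {v: True, c: True, e: False, t: False}
  {v: True, e: True, t: False, c: False}
  {v: True, e: False, t: False, c: False}
  {c: True, e: True, t: False, v: False}
  {c: True, e: False, t: False, v: False}
  {e: True, c: False, t: False, v: False}
  {e: False, c: False, t: False, v: False}
  {v: True, c: True, t: True, e: True}
  {v: True, c: True, t: True, e: False}
  {v: True, t: True, e: True, c: False}
  {v: True, t: True, e: False, c: False}
  {t: True, c: True, e: True, v: False}
  {t: True, c: True, e: False, v: False}
  {t: True, e: True, c: False, v: False}


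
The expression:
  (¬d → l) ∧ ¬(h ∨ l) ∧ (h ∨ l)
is never true.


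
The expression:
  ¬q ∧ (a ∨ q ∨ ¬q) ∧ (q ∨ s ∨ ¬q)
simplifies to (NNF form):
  ¬q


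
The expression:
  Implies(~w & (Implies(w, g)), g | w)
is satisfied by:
  {g: True, w: True}
  {g: True, w: False}
  {w: True, g: False}


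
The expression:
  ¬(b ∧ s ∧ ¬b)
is always true.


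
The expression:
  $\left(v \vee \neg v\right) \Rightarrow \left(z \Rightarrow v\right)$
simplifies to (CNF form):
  $v \vee \neg z$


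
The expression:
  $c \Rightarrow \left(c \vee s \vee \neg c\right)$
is always true.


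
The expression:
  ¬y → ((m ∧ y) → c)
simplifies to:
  True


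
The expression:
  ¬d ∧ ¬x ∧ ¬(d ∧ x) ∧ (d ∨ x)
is never true.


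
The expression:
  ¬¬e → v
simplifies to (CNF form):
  v ∨ ¬e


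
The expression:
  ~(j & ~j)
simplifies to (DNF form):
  True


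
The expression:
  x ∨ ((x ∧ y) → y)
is always true.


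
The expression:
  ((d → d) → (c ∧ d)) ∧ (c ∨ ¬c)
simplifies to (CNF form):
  c ∧ d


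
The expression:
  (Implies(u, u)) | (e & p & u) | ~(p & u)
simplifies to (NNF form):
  True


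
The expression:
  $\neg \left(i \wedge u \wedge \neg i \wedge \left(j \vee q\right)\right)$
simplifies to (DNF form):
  $\text{True}$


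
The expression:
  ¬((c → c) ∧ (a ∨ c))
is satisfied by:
  {a: False, c: False}


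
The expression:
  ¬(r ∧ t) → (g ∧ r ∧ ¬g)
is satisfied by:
  {t: True, r: True}


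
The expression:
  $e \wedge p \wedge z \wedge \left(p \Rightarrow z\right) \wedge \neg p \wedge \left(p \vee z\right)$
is never true.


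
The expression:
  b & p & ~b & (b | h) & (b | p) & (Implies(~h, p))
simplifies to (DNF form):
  False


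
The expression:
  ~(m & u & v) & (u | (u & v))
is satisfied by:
  {u: True, m: False, v: False}
  {v: True, u: True, m: False}
  {m: True, u: True, v: False}


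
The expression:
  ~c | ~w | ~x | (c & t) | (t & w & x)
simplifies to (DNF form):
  t | ~c | ~w | ~x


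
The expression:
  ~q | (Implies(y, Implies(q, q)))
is always true.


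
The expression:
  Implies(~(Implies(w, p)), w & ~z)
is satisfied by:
  {p: True, w: False, z: False}
  {w: False, z: False, p: False}
  {z: True, p: True, w: False}
  {z: True, w: False, p: False}
  {p: True, w: True, z: False}
  {w: True, p: False, z: False}
  {z: True, w: True, p: True}


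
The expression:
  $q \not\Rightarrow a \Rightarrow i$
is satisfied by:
  {i: True, a: True, q: False}
  {i: True, q: False, a: False}
  {a: True, q: False, i: False}
  {a: False, q: False, i: False}
  {i: True, a: True, q: True}
  {i: True, q: True, a: False}
  {a: True, q: True, i: False}


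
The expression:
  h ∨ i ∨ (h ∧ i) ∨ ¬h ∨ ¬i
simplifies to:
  True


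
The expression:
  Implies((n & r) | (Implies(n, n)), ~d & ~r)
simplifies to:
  ~d & ~r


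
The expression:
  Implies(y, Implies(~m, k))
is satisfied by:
  {k: True, m: True, y: False}
  {k: True, m: False, y: False}
  {m: True, k: False, y: False}
  {k: False, m: False, y: False}
  {y: True, k: True, m: True}
  {y: True, k: True, m: False}
  {y: True, m: True, k: False}


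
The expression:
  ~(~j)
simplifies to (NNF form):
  j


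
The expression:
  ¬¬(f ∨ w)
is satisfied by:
  {w: True, f: True}
  {w: True, f: False}
  {f: True, w: False}


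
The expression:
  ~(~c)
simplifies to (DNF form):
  c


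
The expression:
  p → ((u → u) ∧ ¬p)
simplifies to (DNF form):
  ¬p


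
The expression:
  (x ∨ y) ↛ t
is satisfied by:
  {y: True, x: True, t: False}
  {y: True, x: False, t: False}
  {x: True, y: False, t: False}


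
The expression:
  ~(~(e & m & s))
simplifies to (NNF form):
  e & m & s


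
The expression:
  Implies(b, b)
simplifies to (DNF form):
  True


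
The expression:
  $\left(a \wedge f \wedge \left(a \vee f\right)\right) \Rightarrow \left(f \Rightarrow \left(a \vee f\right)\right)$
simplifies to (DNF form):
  $\text{True}$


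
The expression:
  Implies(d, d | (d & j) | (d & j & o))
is always true.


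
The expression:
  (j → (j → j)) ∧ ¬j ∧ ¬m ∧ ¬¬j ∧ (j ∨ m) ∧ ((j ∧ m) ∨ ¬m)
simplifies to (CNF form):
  False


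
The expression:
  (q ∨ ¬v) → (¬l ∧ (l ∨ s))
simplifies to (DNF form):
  (s ∧ ¬l) ∨ (v ∧ ¬q) ∨ (s ∧ v ∧ ¬l) ∨ (s ∧ v ∧ ¬q) ∨ (s ∧ ¬l ∧ ¬q) ∨ (v ∧ ¬l ∧ ¬q) ∨ (s ∧ v ∧ ¬l ∧ ¬q)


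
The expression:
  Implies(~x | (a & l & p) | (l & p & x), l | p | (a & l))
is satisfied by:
  {x: True, l: True, p: True}
  {x: True, l: True, p: False}
  {x: True, p: True, l: False}
  {x: True, p: False, l: False}
  {l: True, p: True, x: False}
  {l: True, p: False, x: False}
  {p: True, l: False, x: False}


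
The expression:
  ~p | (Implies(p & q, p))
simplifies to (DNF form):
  True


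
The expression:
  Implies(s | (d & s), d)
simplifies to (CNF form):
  d | ~s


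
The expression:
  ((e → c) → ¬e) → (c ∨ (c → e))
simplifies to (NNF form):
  True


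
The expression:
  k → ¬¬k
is always true.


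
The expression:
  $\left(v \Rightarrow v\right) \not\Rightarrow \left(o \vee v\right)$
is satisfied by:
  {v: False, o: False}


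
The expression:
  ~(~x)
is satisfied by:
  {x: True}


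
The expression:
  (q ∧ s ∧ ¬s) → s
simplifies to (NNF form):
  True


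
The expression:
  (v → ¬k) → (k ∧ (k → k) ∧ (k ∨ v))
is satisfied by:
  {k: True}


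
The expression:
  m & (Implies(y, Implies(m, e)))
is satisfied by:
  {m: True, e: True, y: False}
  {m: True, e: False, y: False}
  {m: True, y: True, e: True}


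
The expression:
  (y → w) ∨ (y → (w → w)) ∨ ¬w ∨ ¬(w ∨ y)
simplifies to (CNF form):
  True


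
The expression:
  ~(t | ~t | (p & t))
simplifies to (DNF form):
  False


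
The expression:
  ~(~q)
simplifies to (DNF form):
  q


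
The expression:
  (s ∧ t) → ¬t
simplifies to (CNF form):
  ¬s ∨ ¬t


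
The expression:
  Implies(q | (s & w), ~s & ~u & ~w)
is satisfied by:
  {u: False, q: False, s: False, w: False}
  {u: True, q: False, s: False, w: False}
  {w: True, u: False, q: False, s: False}
  {w: True, u: True, q: False, s: False}
  {s: True, u: False, q: False, w: False}
  {s: True, u: True, q: False, w: False}
  {q: True, u: False, w: False, s: False}


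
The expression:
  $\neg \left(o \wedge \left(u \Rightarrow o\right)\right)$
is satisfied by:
  {o: False}


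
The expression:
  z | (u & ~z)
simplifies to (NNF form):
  u | z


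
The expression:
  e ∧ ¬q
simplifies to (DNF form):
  e ∧ ¬q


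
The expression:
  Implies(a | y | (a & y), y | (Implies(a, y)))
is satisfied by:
  {y: True, a: False}
  {a: False, y: False}
  {a: True, y: True}


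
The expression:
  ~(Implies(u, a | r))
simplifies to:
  u & ~a & ~r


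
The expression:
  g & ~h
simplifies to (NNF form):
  g & ~h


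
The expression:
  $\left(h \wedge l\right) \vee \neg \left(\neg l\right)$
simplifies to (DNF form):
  $l$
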